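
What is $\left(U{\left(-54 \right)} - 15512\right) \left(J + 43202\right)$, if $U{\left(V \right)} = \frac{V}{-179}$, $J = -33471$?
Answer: $- \frac{27019036214}{179} \approx -1.5094 \cdot 10^{8}$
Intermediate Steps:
$U{\left(V \right)} = - \frac{V}{179}$ ($U{\left(V \right)} = V \left(- \frac{1}{179}\right) = - \frac{V}{179}$)
$\left(U{\left(-54 \right)} - 15512\right) \left(J + 43202\right) = \left(\left(- \frac{1}{179}\right) \left(-54\right) - 15512\right) \left(-33471 + 43202\right) = \left(\frac{54}{179} - 15512\right) 9731 = \left(- \frac{2776594}{179}\right) 9731 = - \frac{27019036214}{179}$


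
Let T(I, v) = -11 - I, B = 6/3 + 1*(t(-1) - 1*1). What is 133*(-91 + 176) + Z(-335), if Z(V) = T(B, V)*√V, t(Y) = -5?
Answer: 11305 - 7*I*√335 ≈ 11305.0 - 128.12*I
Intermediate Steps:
B = -4 (B = 6/3 + 1*(-5 - 1*1) = 6*(⅓) + 1*(-5 - 1) = 2 + 1*(-6) = 2 - 6 = -4)
Z(V) = -7*√V (Z(V) = (-11 - 1*(-4))*√V = (-11 + 4)*√V = -7*√V)
133*(-91 + 176) + Z(-335) = 133*(-91 + 176) - 7*I*√335 = 133*85 - 7*I*√335 = 11305 - 7*I*√335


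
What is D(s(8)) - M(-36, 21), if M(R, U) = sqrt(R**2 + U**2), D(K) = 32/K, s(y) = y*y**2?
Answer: 1/16 - 3*sqrt(193) ≈ -41.615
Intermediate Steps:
s(y) = y**3
D(s(8)) - M(-36, 21) = 32/(8**3) - sqrt((-36)**2 + 21**2) = 32/512 - sqrt(1296 + 441) = 32*(1/512) - sqrt(1737) = 1/16 - 3*sqrt(193)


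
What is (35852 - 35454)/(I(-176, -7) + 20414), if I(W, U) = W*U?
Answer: 199/10823 ≈ 0.018387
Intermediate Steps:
I(W, U) = U*W
(35852 - 35454)/(I(-176, -7) + 20414) = (35852 - 35454)/(-7*(-176) + 20414) = 398/(1232 + 20414) = 398/21646 = 398*(1/21646) = 199/10823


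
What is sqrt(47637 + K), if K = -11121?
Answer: 2*sqrt(9129) ≈ 191.09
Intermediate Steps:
sqrt(47637 + K) = sqrt(47637 - 11121) = sqrt(36516) = 2*sqrt(9129)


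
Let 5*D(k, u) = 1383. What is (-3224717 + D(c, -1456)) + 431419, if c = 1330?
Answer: -13965107/5 ≈ -2.7930e+6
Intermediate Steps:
D(k, u) = 1383/5 (D(k, u) = (1/5)*1383 = 1383/5)
(-3224717 + D(c, -1456)) + 431419 = (-3224717 + 1383/5) + 431419 = -16122202/5 + 431419 = -13965107/5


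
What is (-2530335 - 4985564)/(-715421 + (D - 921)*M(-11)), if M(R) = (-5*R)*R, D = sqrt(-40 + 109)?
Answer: 1189135476184/25007046931 - 4547118895*sqrt(69)/25007046931 ≈ 46.042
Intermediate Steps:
D = sqrt(69) ≈ 8.3066
M(R) = -5*R**2
(-2530335 - 4985564)/(-715421 + (D - 921)*M(-11)) = (-2530335 - 4985564)/(-715421 + (sqrt(69) - 921)*(-5*(-11)**2)) = -7515899/(-715421 + (-921 + sqrt(69))*(-5*121)) = -7515899/(-715421 + (-921 + sqrt(69))*(-605)) = -7515899/(-715421 + (557205 - 605*sqrt(69))) = -7515899/(-158216 - 605*sqrt(69))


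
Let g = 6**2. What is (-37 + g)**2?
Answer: 1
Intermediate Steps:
g = 36
(-37 + g)**2 = (-37 + 36)**2 = (-1)**2 = 1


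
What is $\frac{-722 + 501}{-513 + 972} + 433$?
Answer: $\frac{11678}{27} \approx 432.52$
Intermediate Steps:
$\frac{-722 + 501}{-513 + 972} + 433 = - \frac{221}{459} + 433 = \left(-221\right) \frac{1}{459} + 433 = - \frac{13}{27} + 433 = \frac{11678}{27}$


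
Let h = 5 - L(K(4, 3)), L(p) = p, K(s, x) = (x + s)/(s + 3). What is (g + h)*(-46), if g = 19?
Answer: -1058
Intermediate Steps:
K(s, x) = (s + x)/(3 + s)
h = 4 (h = 5 - (4 + 3)/(3 + 4) = 5 - 7/7 = 5 - 1*1 = 5 - 1 = 4)
(g + h)*(-46) = (19 + 4)*(-46) = 23*(-46) = -1058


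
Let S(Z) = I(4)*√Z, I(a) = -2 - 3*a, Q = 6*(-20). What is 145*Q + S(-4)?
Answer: -17400 - 28*I ≈ -17400.0 - 28.0*I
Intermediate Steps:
Q = -120
S(Z) = -14*√Z (S(Z) = (-2 - 3*4)*√Z = (-2 - 12)*√Z = -14*√Z)
145*Q + S(-4) = 145*(-120) - 28*I = -17400 - 28*I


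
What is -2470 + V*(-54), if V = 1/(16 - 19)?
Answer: -2452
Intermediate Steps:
V = -1/3 (V = 1/(-3) = -1/3 ≈ -0.33333)
-2470 + V*(-54) = -2470 - 1/3*(-54) = -2470 + 18 = -2452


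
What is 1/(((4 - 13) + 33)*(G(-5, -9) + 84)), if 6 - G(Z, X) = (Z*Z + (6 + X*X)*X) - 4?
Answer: 1/20448 ≈ 4.8905e-5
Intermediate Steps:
G(Z, X) = 10 - Z**2 - X*(6 + X**2) (G(Z, X) = 6 - ((Z*Z + (6 + X*X)*X) - 4) = 6 - ((Z**2 + (6 + X**2)*X) - 4) = 6 - ((Z**2 + X*(6 + X**2)) - 4) = 6 - (-4 + Z**2 + X*(6 + X**2)) = 6 + (4 - Z**2 - X*(6 + X**2)) = 10 - Z**2 - X*(6 + X**2))
1/(((4 - 13) + 33)*(G(-5, -9) + 84)) = 1/(((4 - 13) + 33)*((10 - 1*(-9)**3 - 1*(-5)**2 - 6*(-9)) + 84)) = 1/((-9 + 33)*((10 - 1*(-729) - 1*25 + 54) + 84)) = 1/(24*((10 + 729 - 25 + 54) + 84)) = 1/(24*(768 + 84)) = 1/(24*852) = 1/20448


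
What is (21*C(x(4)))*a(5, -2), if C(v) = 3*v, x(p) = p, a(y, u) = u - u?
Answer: 0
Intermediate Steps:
a(y, u) = 0
(21*C(x(4)))*a(5, -2) = (21*(3*4))*0 = (21*12)*0 = 252*0 = 0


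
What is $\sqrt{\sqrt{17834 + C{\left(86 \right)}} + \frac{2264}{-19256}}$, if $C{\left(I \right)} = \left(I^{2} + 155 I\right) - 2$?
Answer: $\frac{\sqrt{-681181 + 5793649 \sqrt{38558}}}{2407} \approx 14.009$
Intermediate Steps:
$C{\left(I \right)} = -2 + I^{2} + 155 I$
$\sqrt{\sqrt{17834 + C{\left(86 \right)}} + \frac{2264}{-19256}} = \sqrt{\sqrt{17834 + \left(-2 + 86^{2} + 155 \cdot 86\right)} + \frac{2264}{-19256}} = \sqrt{\sqrt{17834 + \left(-2 + 7396 + 13330\right)} + 2264 \left(- \frac{1}{19256}\right)} = \sqrt{\sqrt{17834 + 20724} - \frac{283}{2407}} = \sqrt{\sqrt{38558} - \frac{283}{2407}} = \sqrt{- \frac{283}{2407} + \sqrt{38558}}$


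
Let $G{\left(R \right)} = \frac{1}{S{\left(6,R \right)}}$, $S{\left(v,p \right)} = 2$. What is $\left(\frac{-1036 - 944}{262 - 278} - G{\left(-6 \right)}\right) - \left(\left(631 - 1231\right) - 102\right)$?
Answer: $\frac{3301}{4} \approx 825.25$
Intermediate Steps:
$G{\left(R \right)} = \frac{1}{2}$
$\left(\frac{-1036 - 944}{262 - 278} - G{\left(-6 \right)}\right) - \left(\left(631 - 1231\right) - 102\right) = \left(\frac{-1036 - 944}{262 - 278} - \frac{1}{2}\right) - \left(\left(631 - 1231\right) - 102\right) = \left(- \frac{1980}{-16} - \frac{1}{2}\right) - \left(-600 - 102\right) = \left(\left(-1980\right) \left(- \frac{1}{16}\right) - \frac{1}{2}\right) - -702 = \left(\frac{495}{4} - \frac{1}{2}\right) + 702 = \frac{493}{4} + 702 = \frac{3301}{4}$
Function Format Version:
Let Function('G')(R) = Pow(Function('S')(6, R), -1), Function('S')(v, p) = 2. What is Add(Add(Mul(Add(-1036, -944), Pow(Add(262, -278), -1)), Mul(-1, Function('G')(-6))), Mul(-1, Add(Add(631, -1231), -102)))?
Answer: Rational(3301, 4) ≈ 825.25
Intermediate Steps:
Function('G')(R) = Rational(1, 2) (Function('G')(R) = Pow(2, -1) = Rational(1, 2))
Add(Add(Mul(Add(-1036, -944), Pow(Add(262, -278), -1)), Mul(-1, Function('G')(-6))), Mul(-1, Add(Add(631, -1231), -102))) = Add(Add(Mul(Add(-1036, -944), Pow(Add(262, -278), -1)), Mul(-1, Rational(1, 2))), Mul(-1, Add(Add(631, -1231), -102))) = Add(Add(Mul(-1980, Pow(-16, -1)), Rational(-1, 2)), Mul(-1, Add(-600, -102))) = Add(Add(Mul(-1980, Rational(-1, 16)), Rational(-1, 2)), Mul(-1, -702)) = Add(Add(Rational(495, 4), Rational(-1, 2)), 702) = Add(Rational(493, 4), 702) = Rational(3301, 4)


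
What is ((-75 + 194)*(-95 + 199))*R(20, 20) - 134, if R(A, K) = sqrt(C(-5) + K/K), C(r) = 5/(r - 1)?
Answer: -134 + 6188*sqrt(6)/3 ≈ 4918.5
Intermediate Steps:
C(r) = 5/(-1 + r)
R(A, K) = sqrt(6)/6 (R(A, K) = sqrt(5/(-1 - 5) + K/K) = sqrt(5/(-6) + 1) = sqrt(5*(-1/6) + 1) = sqrt(-5/6 + 1) = sqrt(1/6) = sqrt(6)/6)
((-75 + 194)*(-95 + 199))*R(20, 20) - 134 = ((-75 + 194)*(-95 + 199))*(sqrt(6)/6) - 134 = (119*104)*(sqrt(6)/6) - 134 = 12376*(sqrt(6)/6) - 134 = 6188*sqrt(6)/3 - 134 = -134 + 6188*sqrt(6)/3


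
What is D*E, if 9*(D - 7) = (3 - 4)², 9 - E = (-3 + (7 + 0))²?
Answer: -448/9 ≈ -49.778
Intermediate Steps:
E = -7 (E = 9 - (-3 + (7 + 0))² = 9 - (-3 + 7)² = 9 - 1*4² = 9 - 1*16 = 9 - 16 = -7)
D = 64/9 (D = 7 + (3 - 4)²/9 = 7 + (⅑)*(-1)² = 7 + (⅑)*1 = 7 + ⅑ = 64/9 ≈ 7.1111)
D*E = (64/9)*(-7) = -448/9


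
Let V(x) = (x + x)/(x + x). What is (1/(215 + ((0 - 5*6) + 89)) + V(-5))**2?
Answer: 75625/75076 ≈ 1.0073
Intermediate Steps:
V(x) = 1 (V(x) = (2*x)/((2*x)) = (2*x)*(1/(2*x)) = 1)
(1/(215 + ((0 - 5*6) + 89)) + V(-5))**2 = (1/(215 + ((0 - 5*6) + 89)) + 1)**2 = (1/(215 + ((0 - 30) + 89)) + 1)**2 = (1/(215 + (-30 + 89)) + 1)**2 = (1/(215 + 59) + 1)**2 = (1/274 + 1)**2 = (275/274)**2 = 75625/75076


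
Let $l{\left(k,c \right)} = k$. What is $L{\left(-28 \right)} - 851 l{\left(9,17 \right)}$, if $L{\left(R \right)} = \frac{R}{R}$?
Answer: $-7658$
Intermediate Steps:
$L{\left(R \right)} = 1$
$L{\left(-28 \right)} - 851 l{\left(9,17 \right)} = 1 - 7659 = -7658$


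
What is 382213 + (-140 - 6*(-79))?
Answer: 382547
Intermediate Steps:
382213 + (-140 - 6*(-79)) = 382213 + (-140 + 474) = 382213 + 334 = 382547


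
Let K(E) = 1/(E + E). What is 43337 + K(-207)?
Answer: 17941517/414 ≈ 43337.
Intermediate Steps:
K(E) = 1/(2*E)
43337 + K(-207) = 43337 + (½)/(-207) = 43337 + (½)*(-1/207) = 43337 - 1/414 = 17941517/414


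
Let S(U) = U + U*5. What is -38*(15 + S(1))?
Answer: -798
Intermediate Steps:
S(U) = 6*U (S(U) = U + 5*U = 6*U)
-38*(15 + S(1)) = -38*(15 + 6*1) = -38*(15 + 6) = -38*21 = -798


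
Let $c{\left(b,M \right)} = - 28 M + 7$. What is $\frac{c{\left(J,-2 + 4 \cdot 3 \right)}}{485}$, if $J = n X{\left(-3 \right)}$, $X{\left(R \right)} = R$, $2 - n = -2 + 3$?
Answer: $- \frac{273}{485} \approx -0.56289$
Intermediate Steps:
$n = 1$ ($n = 2 - \left(-2 + 3\right) = 2 - 1 = 1$)
$J = -3$ ($J = 1 \left(-3\right) = -3$)
$c{\left(b,M \right)} = 7 - 28 M$
$\frac{c{\left(J,-2 + 4 \cdot 3 \right)}}{485} = \frac{7 - 28 \left(-2 + 4 \cdot 3\right)}{485} = \left(7 - 28 \left(-2 + 12\right)\right) \frac{1}{485} = \left(7 - 280\right) \frac{1}{485} = \left(-273\right) \frac{1}{485} = - \frac{273}{485}$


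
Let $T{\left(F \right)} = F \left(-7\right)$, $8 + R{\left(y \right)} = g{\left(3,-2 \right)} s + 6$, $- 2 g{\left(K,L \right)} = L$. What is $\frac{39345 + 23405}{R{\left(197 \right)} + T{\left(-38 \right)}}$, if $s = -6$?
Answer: $\frac{31375}{129} \approx 243.22$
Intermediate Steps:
$g{\left(K,L \right)} = - \frac{L}{2}$
$R{\left(y \right)} = -8$ ($R{\left(y \right)} = -8 + \left(\left(- \frac{1}{2}\right) \left(-2\right) \left(-6\right) + 6\right) = -8 + \left(1 \left(-6\right) + 6\right) = -8 + \left(-6 + 6\right) = -8 + 0 = -8$)
$T{\left(F \right)} = - 7 F$
$\frac{39345 + 23405}{R{\left(197 \right)} + T{\left(-38 \right)}} = \frac{39345 + 23405}{-8 - -266} = \frac{62750}{-8 + 266} = \frac{62750}{258} = 62750 \cdot \frac{1}{258} = \frac{31375}{129}$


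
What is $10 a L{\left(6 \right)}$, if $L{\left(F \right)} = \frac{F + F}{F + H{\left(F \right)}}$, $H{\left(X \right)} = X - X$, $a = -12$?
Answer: $-240$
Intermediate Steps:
$H{\left(X \right)} = 0$
$L{\left(F \right)} = 2$ ($L{\left(F \right)} = \frac{F + F}{F + 0} = \frac{2 F}{F} = 2$)
$10 a L{\left(6 \right)} = 10 \left(-12\right) 2 = \left(-120\right) 2 = -240$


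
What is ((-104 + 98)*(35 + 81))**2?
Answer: 484416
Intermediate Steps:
((-104 + 98)*(35 + 81))**2 = (-6*116)**2 = (-696)**2 = 484416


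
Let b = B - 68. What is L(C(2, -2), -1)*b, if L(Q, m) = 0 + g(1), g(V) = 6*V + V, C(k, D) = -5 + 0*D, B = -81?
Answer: -1043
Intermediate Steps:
C(k, D) = -5 (C(k, D) = -5 + 0 = -5)
g(V) = 7*V
L(Q, m) = 7 (L(Q, m) = 0 + 7*1 = 0 + 7 = 7)
b = -149 (b = -81 - 68 = -149)
L(C(2, -2), -1)*b = 7*(-149) = -1043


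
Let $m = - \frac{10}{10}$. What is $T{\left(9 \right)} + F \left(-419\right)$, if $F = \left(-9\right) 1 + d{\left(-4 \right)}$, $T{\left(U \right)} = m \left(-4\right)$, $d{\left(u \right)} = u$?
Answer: $5451$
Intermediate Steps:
$m = -1$ ($m = \left(-10\right) \frac{1}{10} = -1$)
$T{\left(U \right)} = 4$ ($T{\left(U \right)} = \left(-1\right) \left(-4\right) = 4$)
$F = -13$ ($F = \left(-9\right) 1 - 4 = -9 - 4 = -13$)
$T{\left(9 \right)} + F \left(-419\right) = 4 - -5447 = 4 + 5447 = 5451$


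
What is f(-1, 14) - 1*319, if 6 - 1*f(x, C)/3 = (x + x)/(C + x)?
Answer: -3907/13 ≈ -300.54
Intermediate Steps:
f(x, C) = 18 - 6*x/(C + x) (f(x, C) = 18 - 3*(x + x)/(C + x) = 18 - 3*2*x/(C + x) = 18 - 6*x/(C + x))
f(-1, 14) - 1*319 = 6*(2*(-1) + 3*14)/(14 - 1) - 1*319 = 6*(-2 + 42)/13 - 319 = 6*(1/13)*40 - 319 = 240/13 - 319 = -3907/13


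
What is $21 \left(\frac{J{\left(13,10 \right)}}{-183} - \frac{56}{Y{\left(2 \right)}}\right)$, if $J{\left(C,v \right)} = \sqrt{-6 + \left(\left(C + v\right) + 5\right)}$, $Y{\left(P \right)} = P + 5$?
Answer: $-168 - \frac{7 \sqrt{22}}{61} \approx -168.54$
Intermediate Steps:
$Y{\left(P \right)} = 5 + P$
$J{\left(C,v \right)} = \sqrt{-1 + C + v}$ ($J{\left(C,v \right)} = \sqrt{-6 + \left(5 + C + v\right)} = \sqrt{-1 + C + v}$)
$21 \left(\frac{J{\left(13,10 \right)}}{-183} - \frac{56}{Y{\left(2 \right)}}\right) = 21 \left(\frac{\sqrt{-1 + 13 + 10}}{-183} - \frac{56}{5 + 2}\right) = 21 \left(\sqrt{22} \left(- \frac{1}{183}\right) - \frac{56}{7}\right) = 21 \left(- \frac{\sqrt{22}}{183} - 8\right) = 21 \left(-8 - \frac{\sqrt{22}}{183}\right) = -168 - \frac{7 \sqrt{22}}{61}$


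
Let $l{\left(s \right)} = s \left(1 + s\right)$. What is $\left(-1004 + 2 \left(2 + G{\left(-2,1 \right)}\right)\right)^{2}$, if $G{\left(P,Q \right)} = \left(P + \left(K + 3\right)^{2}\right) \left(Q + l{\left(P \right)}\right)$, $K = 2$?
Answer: $743044$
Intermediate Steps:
$G{\left(P,Q \right)} = \left(25 + P\right) \left(Q + P \left(1 + P\right)\right)$ ($G{\left(P,Q \right)} = \left(P + \left(2 + 3\right)^{2}\right) \left(Q + P \left(1 + P\right)\right) = \left(P + 5^{2}\right) \left(Q + P \left(1 + P\right)\right) = \left(P + 25\right) \left(Q + P \left(1 + P\right)\right) = \left(25 + P\right) \left(Q + P \left(1 + P\right)\right)$)
$\left(-1004 + 2 \left(2 + G{\left(-2,1 \right)}\right)\right)^{2} = \left(-1004 + 2 \left(2 + \left(\left(-2\right)^{3} + 25 \left(-2\right) + 25 \cdot 1 + 26 \left(-2\right)^{2} - 2\right)\right)\right)^{2} = \left(-1004 + 2 \left(2 - -69\right)\right)^{2} = \left(-1004 + 2 \left(2 + 69\right)\right)^{2} = \left(-1004 + 2 \cdot 71\right)^{2} = \left(-1004 + 142\right)^{2} = \left(-862\right)^{2} = 743044$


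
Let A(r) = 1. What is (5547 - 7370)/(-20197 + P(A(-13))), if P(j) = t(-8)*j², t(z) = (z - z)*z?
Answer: 1823/20197 ≈ 0.090261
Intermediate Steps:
t(z) = 0 (t(z) = 0*z = 0)
P(j) = 0 (P(j) = 0*j² = 0)
(5547 - 7370)/(-20197 + P(A(-13))) = (5547 - 7370)/(-20197 + 0) = -1823/(-20197) = -1823*(-1/20197) = 1823/20197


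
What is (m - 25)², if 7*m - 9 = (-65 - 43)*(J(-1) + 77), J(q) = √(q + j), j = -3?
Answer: 71897668/49 + 3664224*I/49 ≈ 1.4673e+6 + 74780.0*I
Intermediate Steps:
J(q) = √(-3 + q) (J(q) = √(q - 3) = √(-3 + q))
m = -8307/7 - 216*I/7 (m = 9/7 + ((-65 - 43)*(√(-3 - 1) + 77))/7 = 9/7 + (-108*(√(-4) + 77))/7 = 9/7 + (-108*(2*I + 77))/7 = 9/7 + (-108*(77 + 2*I))/7 = 9/7 + (-8316 - 216*I)/7 = 9/7 + (-1188 - 216*I/7) = -8307/7 - 216*I/7 ≈ -1186.7 - 30.857*I)
(m - 25)² = ((-8307/7 - 216*I/7) - 25)² = (-8482/7 - 216*I/7)²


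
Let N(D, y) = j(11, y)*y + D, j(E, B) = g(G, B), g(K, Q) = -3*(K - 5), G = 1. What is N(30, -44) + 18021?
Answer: 17523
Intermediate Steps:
g(K, Q) = 15 - 3*K (g(K, Q) = -3*(-5 + K) = 15 - 3*K)
j(E, B) = 12 (j(E, B) = 15 - 3*1 = 15 - 3 = 12)
N(D, y) = D + 12*y (N(D, y) = 12*y + D = D + 12*y)
N(30, -44) + 18021 = (30 + 12*(-44)) + 18021 = (30 - 528) + 18021 = -498 + 18021 = 17523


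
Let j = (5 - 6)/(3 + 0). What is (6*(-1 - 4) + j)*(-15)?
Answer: 455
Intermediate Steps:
j = -⅓ (j = -1/3 = -1*⅓ = -⅓ ≈ -0.33333)
(6*(-1 - 4) + j)*(-15) = (6*(-1 - 4) - ⅓)*(-15) = (6*(-5) - ⅓)*(-15) = (-30 - ⅓)*(-15) = -91/3*(-15) = 455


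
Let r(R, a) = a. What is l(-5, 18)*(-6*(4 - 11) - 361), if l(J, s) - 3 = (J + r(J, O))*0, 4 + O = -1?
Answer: -957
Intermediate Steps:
O = -5 (O = -4 - 1 = -5)
l(J, s) = 3 (l(J, s) = 3 + (J - 5)*0 = 3 + (-5 + J)*0 = 3 + 0 = 3)
l(-5, 18)*(-6*(4 - 11) - 361) = 3*(-6*(4 - 11) - 361) = 3*(-6*(-7) - 361) = 3*(42 - 361) = 3*(-319) = -957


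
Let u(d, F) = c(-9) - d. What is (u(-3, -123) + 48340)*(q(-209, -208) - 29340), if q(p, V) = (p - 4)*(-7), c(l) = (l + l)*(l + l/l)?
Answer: -1350314463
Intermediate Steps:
c(l) = 2*l*(1 + l) (c(l) = (2*l)*(l + 1) = (2*l)*(1 + l) = 2*l*(1 + l))
u(d, F) = 144 - d (u(d, F) = 2*(-9)*(1 - 9) - d = 2*(-9)*(-8) - d = 144 - d)
q(p, V) = 28 - 7*p (q(p, V) = (-4 + p)*(-7) = 28 - 7*p)
(u(-3, -123) + 48340)*(q(-209, -208) - 29340) = ((144 - 1*(-3)) + 48340)*((28 - 7*(-209)) - 29340) = ((144 + 3) + 48340)*((28 + 1463) - 29340) = (147 + 48340)*(1491 - 29340) = 48487*(-27849) = -1350314463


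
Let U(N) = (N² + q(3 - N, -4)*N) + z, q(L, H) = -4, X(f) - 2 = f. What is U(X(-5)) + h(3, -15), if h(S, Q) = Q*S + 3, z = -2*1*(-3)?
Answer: -15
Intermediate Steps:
X(f) = 2 + f
z = 6 (z = -2*(-3) = 6)
U(N) = 6 + N² - 4*N (U(N) = (N² - 4*N) + 6 = 6 + N² - 4*N)
h(S, Q) = 3 + Q*S
U(X(-5)) + h(3, -15) = (6 + (2 - 5)² - 4*(2 - 5)) + (3 - 15*3) = (6 + (-3)² - 4*(-3)) + (3 - 45) = (6 + 9 + 12) - 42 = 27 - 42 = -15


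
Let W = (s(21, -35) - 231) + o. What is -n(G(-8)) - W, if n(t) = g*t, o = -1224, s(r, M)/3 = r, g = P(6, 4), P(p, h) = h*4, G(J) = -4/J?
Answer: 1384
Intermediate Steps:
P(p, h) = 4*h
g = 16 (g = 4*4 = 16)
s(r, M) = 3*r
n(t) = 16*t
W = -1392 (W = (3*21 - 231) - 1224 = (63 - 231) - 1224 = -168 - 1224 = -1392)
-n(G(-8)) - W = -16*(-4/(-8)) - 1*(-1392) = -16*(-4*(-⅛)) + 1392 = -16/2 + 1392 = -1*8 + 1392 = -8 + 1392 = 1384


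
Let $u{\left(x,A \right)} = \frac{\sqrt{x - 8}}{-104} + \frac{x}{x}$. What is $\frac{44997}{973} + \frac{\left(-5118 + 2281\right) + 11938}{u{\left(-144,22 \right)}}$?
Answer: $\frac{12034019983}{1333983} + \frac{236626 i \sqrt{38}}{1371} \approx 9021.1 + 1063.9 i$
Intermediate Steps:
$u{\left(x,A \right)} = 1 - \frac{\sqrt{-8 + x}}{104}$ ($u{\left(x,A \right)} = \sqrt{-8 + x} \left(- \frac{1}{104}\right) + 1 = - \frac{\sqrt{-8 + x}}{104} + 1 = 1 - \frac{\sqrt{-8 + x}}{104}$)
$\frac{44997}{973} + \frac{\left(-5118 + 2281\right) + 11938}{u{\left(-144,22 \right)}} = \frac{44997}{973} + \frac{\left(-5118 + 2281\right) + 11938}{1 - \frac{\sqrt{-8 - 144}}{104}} = 44997 \cdot \frac{1}{973} + \frac{-2837 + 11938}{1 - \frac{\sqrt{-152}}{104}} = \frac{44997}{973} + \frac{9101}{1 - \frac{2 i \sqrt{38}}{104}} = \frac{44997}{973} + \frac{9101}{1 - \frac{i \sqrt{38}}{52}}$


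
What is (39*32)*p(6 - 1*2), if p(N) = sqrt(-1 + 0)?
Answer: 1248*I ≈ 1248.0*I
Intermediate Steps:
p(N) = I (p(N) = sqrt(-1) = I)
(39*32)*p(6 - 1*2) = (39*32)*I = 1248*I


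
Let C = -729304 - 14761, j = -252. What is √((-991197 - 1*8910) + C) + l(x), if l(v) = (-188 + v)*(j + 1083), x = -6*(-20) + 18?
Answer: -41550 + 2*I*√436043 ≈ -41550.0 + 1320.7*I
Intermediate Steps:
C = -744065
x = 138 (x = 120 + 18 = 138)
l(v) = -156228 + 831*v (l(v) = (-188 + v)*(-252 + 1083) = (-188 + v)*831 = -156228 + 831*v)
√((-991197 - 1*8910) + C) + l(x) = √((-991197 - 1*8910) - 744065) + (-156228 + 831*138) = √((-991197 - 8910) - 744065) + (-156228 + 114678) = √(-1000107 - 744065) - 41550 = √(-1744172) - 41550 = 2*I*√436043 - 41550 = -41550 + 2*I*√436043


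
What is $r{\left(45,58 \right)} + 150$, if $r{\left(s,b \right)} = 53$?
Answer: $203$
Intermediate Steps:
$r{\left(45,58 \right)} + 150 = 53 + 150 = 203$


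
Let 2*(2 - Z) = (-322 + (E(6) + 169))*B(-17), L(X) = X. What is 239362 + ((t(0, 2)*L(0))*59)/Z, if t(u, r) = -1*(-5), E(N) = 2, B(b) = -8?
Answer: 239362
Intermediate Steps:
t(u, r) = 5
Z = -602 (Z = 2 - (-322 + (2 + 169))*(-8)/2 = 2 - (-322 + 171)*(-8)/2 = 2 - (-151)*(-8)/2 = 2 - ½*1208 = 2 - 604 = -602)
239362 + ((t(0, 2)*L(0))*59)/Z = 239362 + ((5*0)*59)/(-602) = 239362 + (0*59)*(-1/602) = 239362 + 0*(-1/602) = 239362 + 0 = 239362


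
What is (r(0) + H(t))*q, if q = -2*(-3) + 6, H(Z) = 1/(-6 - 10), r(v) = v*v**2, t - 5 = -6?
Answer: -3/4 ≈ -0.75000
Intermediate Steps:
t = -1 (t = 5 - 6 = -1)
r(v) = v**3
H(Z) = -1/16 (H(Z) = 1/(-16) = -1/16)
q = 12 (q = 6 + 6 = 12)
(r(0) + H(t))*q = (0**3 - 1/16)*12 = (0 - 1/16)*12 = -1/16*12 = -3/4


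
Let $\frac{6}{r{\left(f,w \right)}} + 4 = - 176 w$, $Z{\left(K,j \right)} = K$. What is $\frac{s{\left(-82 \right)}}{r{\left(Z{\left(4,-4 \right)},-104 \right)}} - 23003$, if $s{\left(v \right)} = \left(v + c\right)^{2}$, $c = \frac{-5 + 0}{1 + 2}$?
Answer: $\frac{191946023}{9} \approx 2.1327 \cdot 10^{7}$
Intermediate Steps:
$c = - \frac{5}{3} \approx -1.6667$
$r{\left(f,w \right)} = \frac{6}{-4 - 176 w}$
$s{\left(v \right)} = \left(- \frac{5}{3} + v\right)^{2}$ ($s{\left(v \right)} = \left(v - \frac{5}{3}\right)^{2} = \left(- \frac{5}{3} + v\right)^{2}$)
$\frac{s{\left(-82 \right)}}{r{\left(Z{\left(4,-4 \right)},-104 \right)}} - 23003 = \frac{\frac{1}{9} \left(-5 + 3 \left(-82\right)\right)^{2}}{\left(-3\right) \frac{1}{2 + 88 \left(-104\right)}} - 23003 = \frac{\frac{1}{9} \left(-5 - 246\right)^{2}}{\left(-3\right) \frac{1}{2 - 9152}} - 23003 = \frac{\frac{1}{9} \left(-251\right)^{2}}{\left(-3\right) \frac{1}{-9150}} - 23003 = \frac{\frac{1}{9} \cdot 63001}{\left(-3\right) \left(- \frac{1}{9150}\right)} - 23003 = \frac{63001 \frac{1}{\frac{1}{3050}}}{9} - 23003 = \frac{63001}{9} \cdot 3050 - 23003 = \frac{192153050}{9} - 23003 = \frac{191946023}{9}$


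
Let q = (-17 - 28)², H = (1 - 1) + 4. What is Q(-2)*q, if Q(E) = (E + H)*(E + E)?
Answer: -16200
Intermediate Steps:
H = 4 (H = 0 + 4 = 4)
Q(E) = 2*E*(4 + E) (Q(E) = (E + 4)*(E + E) = (4 + E)*(2*E) = 2*E*(4 + E))
q = 2025 (q = (-45)² = 2025)
Q(-2)*q = (2*(-2)*(4 - 2))*2025 = (2*(-2)*2)*2025 = -8*2025 = -16200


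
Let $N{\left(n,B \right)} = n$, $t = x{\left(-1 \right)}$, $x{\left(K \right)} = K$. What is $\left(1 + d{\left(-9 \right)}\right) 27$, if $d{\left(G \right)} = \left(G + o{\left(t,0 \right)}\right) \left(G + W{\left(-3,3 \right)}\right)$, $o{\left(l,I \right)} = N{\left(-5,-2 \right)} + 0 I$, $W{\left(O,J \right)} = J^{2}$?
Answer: $27$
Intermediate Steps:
$t = -1$
$o{\left(l,I \right)} = -5$ ($o{\left(l,I \right)} = -5 + 0 I = -5 + 0 = -5$)
$d{\left(G \right)} = \left(-5 + G\right) \left(9 + G\right)$ ($d{\left(G \right)} = \left(G - 5\right) \left(G + 3^{2}\right) = \left(-5 + G\right) \left(G + 9\right) = \left(-5 + G\right) \left(9 + G\right)$)
$\left(1 + d{\left(-9 \right)}\right) 27 = \left(1 + \left(-45 + \left(-9\right)^{2} + 4 \left(-9\right)\right)\right) 27 = \left(1 - 0\right) 27 = \left(1 + 0\right) 27 = 1 \cdot 27 = 27$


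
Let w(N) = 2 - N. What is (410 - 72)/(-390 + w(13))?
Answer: -338/401 ≈ -0.84289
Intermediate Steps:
(410 - 72)/(-390 + w(13)) = (410 - 72)/(-390 + (2 - 1*13)) = 338/(-390 + (2 - 13)) = 338/(-390 - 11) = 338/(-401) = 338*(-1/401) = -338/401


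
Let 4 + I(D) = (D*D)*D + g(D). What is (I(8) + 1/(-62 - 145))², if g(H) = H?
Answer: 11408589721/42849 ≈ 2.6625e+5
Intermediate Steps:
I(D) = -4 + D + D³ (I(D) = -4 + ((D*D)*D + D) = -4 + (D²*D + D) = -4 + (D³ + D) = -4 + (D + D³) = -4 + D + D³)
(I(8) + 1/(-62 - 145))² = ((-4 + 8 + 8³) + 1/(-62 - 145))² = ((-4 + 8 + 512) + 1/(-207))² = (516 - 1/207)² = (106811/207)² = 11408589721/42849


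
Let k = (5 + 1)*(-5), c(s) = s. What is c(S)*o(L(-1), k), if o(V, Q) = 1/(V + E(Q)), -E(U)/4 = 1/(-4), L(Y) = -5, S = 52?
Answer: -13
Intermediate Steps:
E(U) = 1 (E(U) = -4/(-4) = -4*(-1/4) = 1)
k = -30 (k = 6*(-5) = -30)
o(V, Q) = 1/(1 + V) (o(V, Q) = 1/(V + 1) = 1/(1 + V))
c(S)*o(L(-1), k) = 52/(1 - 5) = 52/(-4) = 52*(-1/4) = -13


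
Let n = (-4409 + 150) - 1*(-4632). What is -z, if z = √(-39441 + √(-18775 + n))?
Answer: -√(-39441 + I*√18402) ≈ -0.34153 - 198.6*I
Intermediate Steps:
n = 373 (n = -4259 + 4632 = 373)
z = √(-39441 + I*√18402) (z = √(-39441 + √(-18775 + 373)) = √(-39441 + √(-18402)) = √(-39441 + I*√18402) ≈ 0.3415 + 198.6*I)
-z = -√(-39441 + I*√18402)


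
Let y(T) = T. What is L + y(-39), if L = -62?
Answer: -101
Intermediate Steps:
L + y(-39) = -62 - 39 = -101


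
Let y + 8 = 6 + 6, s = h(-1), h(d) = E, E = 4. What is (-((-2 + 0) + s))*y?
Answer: -8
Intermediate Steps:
h(d) = 4
s = 4
y = 4 (y = -8 + (6 + 6) = -8 + 12 = 4)
(-((-2 + 0) + s))*y = -((-2 + 0) + 4)*4 = -(-2 + 4)*4 = -1*2*4 = -2*4 = -8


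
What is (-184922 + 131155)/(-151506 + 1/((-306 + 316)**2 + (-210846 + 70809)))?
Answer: 7523992679/21201295123 ≈ 0.35488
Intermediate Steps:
(-184922 + 131155)/(-151506 + 1/((-306 + 316)**2 + (-210846 + 70809))) = -53767/(-151506 + 1/(10**2 - 140037)) = -53767/(-151506 + 1/(100 - 140037)) = -53767/(-151506 + 1/(-139937)) = -53767/(-151506 - 1/139937) = -53767/(-21201295123/139937) = -53767*(-139937/21201295123) = 7523992679/21201295123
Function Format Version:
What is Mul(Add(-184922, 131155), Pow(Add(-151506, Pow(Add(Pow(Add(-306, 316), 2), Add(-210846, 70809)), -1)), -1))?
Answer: Rational(7523992679, 21201295123) ≈ 0.35488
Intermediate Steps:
Mul(Add(-184922, 131155), Pow(Add(-151506, Pow(Add(Pow(Add(-306, 316), 2), Add(-210846, 70809)), -1)), -1)) = Mul(-53767, Pow(Add(-151506, Pow(Add(Pow(10, 2), -140037), -1)), -1)) = Mul(-53767, Pow(Add(-151506, Pow(Add(100, -140037), -1)), -1)) = Mul(-53767, Pow(Add(-151506, Pow(-139937, -1)), -1)) = Mul(-53767, Pow(Add(-151506, Rational(-1, 139937)), -1)) = Mul(-53767, Pow(Rational(-21201295123, 139937), -1)) = Mul(-53767, Rational(-139937, 21201295123)) = Rational(7523992679, 21201295123)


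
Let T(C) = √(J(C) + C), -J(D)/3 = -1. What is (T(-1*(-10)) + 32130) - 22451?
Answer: 9679 + √13 ≈ 9682.6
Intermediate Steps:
J(D) = 3 (J(D) = -3*(-1) = 3)
T(C) = √(3 + C)
(T(-1*(-10)) + 32130) - 22451 = (√(3 - 1*(-10)) + 32130) - 22451 = (√(3 + 10) + 32130) - 22451 = (√13 + 32130) - 22451 = (32130 + √13) - 22451 = 9679 + √13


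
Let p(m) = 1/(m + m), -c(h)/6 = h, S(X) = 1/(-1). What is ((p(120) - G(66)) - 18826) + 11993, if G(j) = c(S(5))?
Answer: -1641359/240 ≈ -6839.0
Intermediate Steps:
S(X) = -1
c(h) = -6*h
G(j) = 6 (G(j) = -6*(-1) = 6)
p(m) = 1/(2*m)
((p(120) - G(66)) - 18826) + 11993 = (((½)/120 - 1*6) - 18826) + 11993 = (((½)*(1/120) - 6) - 18826) + 11993 = ((1/240 - 6) - 18826) + 11993 = (-1439/240 - 18826) + 11993 = -4519679/240 + 11993 = -1641359/240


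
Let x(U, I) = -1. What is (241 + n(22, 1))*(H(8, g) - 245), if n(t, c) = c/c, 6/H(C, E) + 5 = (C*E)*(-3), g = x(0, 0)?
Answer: -1125058/19 ≈ -59214.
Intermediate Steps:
g = -1
H(C, E) = 6/(-5 - 3*C*E) (H(C, E) = 6/(-5 + (C*E)*(-3)) = 6/(-5 - 3*C*E))
n(t, c) = 1
(241 + n(22, 1))*(H(8, g) - 245) = (241 + 1)*(-6/(5 + 3*8*(-1)) - 245) = 242*(-6/(5 - 24) - 245) = 242*(-6/(-19) - 245) = 242*(-6*(-1/19) - 245) = 242*(6/19 - 245) = 242*(-4649/19) = -1125058/19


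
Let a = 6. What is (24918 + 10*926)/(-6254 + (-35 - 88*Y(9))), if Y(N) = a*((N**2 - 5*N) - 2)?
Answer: -34178/24241 ≈ -1.4099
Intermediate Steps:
Y(N) = -12 - 30*N + 6*N**2 (Y(N) = 6*((N**2 - 5*N) - 2) = 6*(-2 + N**2 - 5*N) = -12 - 30*N + 6*N**2)
(24918 + 10*926)/(-6254 + (-35 - 88*Y(9))) = (24918 + 10*926)/(-6254 + (-35 - 88*(-12 - 30*9 + 6*9**2))) = (24918 + 9260)/(-6254 + (-35 - 88*(-12 - 270 + 6*81))) = 34178/(-6254 + (-35 - 88*(-12 - 270 + 486))) = 34178/(-6254 + (-35 - 88*204)) = 34178/(-6254 + (-35 - 17952)) = 34178/(-6254 - 17987) = 34178/(-24241) = 34178*(-1/24241) = -34178/24241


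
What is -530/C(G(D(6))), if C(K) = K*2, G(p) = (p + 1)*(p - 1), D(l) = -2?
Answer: -265/3 ≈ -88.333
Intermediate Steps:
G(p) = (1 + p)*(-1 + p)
C(K) = 2*K
-530/C(G(D(6))) = -530*1/(2*(-1 + (-2)**2)) = -530*1/(2*(-1 + 4)) = -530/(2*3) = -530/6 = -530*1/6 = -265/3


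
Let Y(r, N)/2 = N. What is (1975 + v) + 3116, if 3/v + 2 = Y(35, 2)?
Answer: 10185/2 ≈ 5092.5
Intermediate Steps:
Y(r, N) = 2*N
v = 3/2 (v = 3/(-2 + 2*2) = 3/(-2 + 4) = 3/2 ≈ 1.5000)
(1975 + v) + 3116 = (1975 + 3/2) + 3116 = 3953/2 + 3116 = 10185/2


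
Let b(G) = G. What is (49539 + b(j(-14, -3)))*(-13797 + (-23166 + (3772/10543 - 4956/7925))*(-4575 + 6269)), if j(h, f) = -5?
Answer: -162475922319084026618/83553275 ≈ -1.9446e+12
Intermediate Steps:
(49539 + b(j(-14, -3)))*(-13797 + (-23166 + (3772/10543 - 4956/7925))*(-4575 + 6269)) = (49539 - 5)*(-13797 + (-23166 + (3772/10543 - 4956/7925))*(-4575 + 6269)) = 49534*(-13797 + (-23166 + (3772*(1/10543) - 4956*1/7925))*1694) = 49534*(-13797 + (-23166 + (3772/10543 - 4956/7925))*1694) = 49534*(-13797 + (-23166 - 22358008/83553275)*1694) = 49534*(-13797 - 1935617526658/83553275*1694) = 49534*(-13797 - 3278936090158652/83553275) = 49534*(-3280088874693827/83553275) = -162475922319084026618/83553275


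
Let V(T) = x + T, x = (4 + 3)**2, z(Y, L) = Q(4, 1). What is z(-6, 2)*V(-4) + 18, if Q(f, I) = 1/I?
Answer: 63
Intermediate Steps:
z(Y, L) = 1 (z(Y, L) = 1/1 = 1)
x = 49 (x = 7**2 = 49)
V(T) = 49 + T
z(-6, 2)*V(-4) + 18 = 1*(49 - 4) + 18 = 1*45 + 18 = 45 + 18 = 63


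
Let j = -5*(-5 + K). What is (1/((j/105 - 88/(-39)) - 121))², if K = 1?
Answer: 74529/1047493225 ≈ 7.1150e-5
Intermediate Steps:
j = 20 (j = -5*(-5 + 1) = -5*(-4) = 20)
(1/((j/105 - 88/(-39)) - 121))² = (1/((20/105 - 88/(-39)) - 121))² = (1/((20*(1/105) - 88*(-1/39)) - 121))² = (1/((4/21 + 88/39) - 121))² = (1/(668/273 - 121))² = (1/(-32365/273))² = (-273/32365)² = 74529/1047493225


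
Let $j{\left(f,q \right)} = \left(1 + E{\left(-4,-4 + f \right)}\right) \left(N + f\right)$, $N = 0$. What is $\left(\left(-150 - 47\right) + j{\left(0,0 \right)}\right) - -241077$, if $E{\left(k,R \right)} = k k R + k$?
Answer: $240880$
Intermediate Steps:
$E{\left(k,R \right)} = k + R k^{2}$ ($E{\left(k,R \right)} = k^{2} R + k = R k^{2} + k = k + R k^{2}$)
$j{\left(f,q \right)} = f \left(-67 + 16 f\right)$ ($j{\left(f,q \right)} = \left(1 - 4 \left(1 + \left(-4 + f\right) \left(-4\right)\right)\right) \left(0 + f\right) = \left(1 - 4 \left(1 - \left(-16 + 4 f\right)\right)\right) f = \left(1 - 4 \left(17 - 4 f\right)\right) f = \left(1 + \left(-68 + 16 f\right)\right) f = \left(-67 + 16 f\right) f = f \left(-67 + 16 f\right)$)
$\left(\left(-150 - 47\right) + j{\left(0,0 \right)}\right) - -241077 = \left(\left(-150 - 47\right) + 0 \left(-67 + 16 \cdot 0\right)\right) - -241077 = \left(-197 + 0 \left(-67 + 0\right)\right) + 241077 = \left(-197 + 0 \left(-67\right)\right) + 241077 = \left(-197 + 0\right) + 241077 = -197 + 241077 = 240880$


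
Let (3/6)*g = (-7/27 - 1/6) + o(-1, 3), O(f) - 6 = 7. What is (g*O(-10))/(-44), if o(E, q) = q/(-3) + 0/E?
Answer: 91/108 ≈ 0.84259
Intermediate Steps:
O(f) = 13 (O(f) = 6 + 7 = 13)
o(E, q) = -q/3 (o(E, q) = q*(-⅓) + 0 = -q/3 + 0 = -q/3)
g = -77/27 (g = 2*((-7/27 - 1/6) - ⅓*3) = 2*((-7*1/27 - 1*⅙) - 1) = 2*((-7/27 - ⅙) - 1) = 2*(-23/54 - 1) = 2*(-77/54) = -77/27 ≈ -2.8519)
(g*O(-10))/(-44) = -77/27*13/(-44) = -1001/27*(-1/44) = 91/108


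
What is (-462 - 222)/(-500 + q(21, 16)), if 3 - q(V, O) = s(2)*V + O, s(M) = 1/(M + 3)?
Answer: 570/431 ≈ 1.3225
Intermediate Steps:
s(M) = 1/(3 + M)
q(V, O) = 3 - O - V/5 (q(V, O) = 3 - (V/(3 + 2) + O) = 3 - (V/5 + O) = 3 - (O + V/5) = 3 + (-O - V/5) = 3 - O - V/5)
(-462 - 222)/(-500 + q(21, 16)) = (-462 - 222)/(-500 + (3 - 1*16 - ⅕*21)) = -684/(-500 + (3 - 16 - 21/5)) = -684/(-500 - 86/5) = -684/(-2586/5) = -684*(-5/2586) = 570/431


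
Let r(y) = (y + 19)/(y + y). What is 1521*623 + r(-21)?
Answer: 19899244/21 ≈ 9.4758e+5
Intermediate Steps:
r(y) = (19 + y)/(2*y) (r(y) = (19 + y)/((2*y)) = (19 + y)*(1/(2*y)) = (19 + y)/(2*y))
1521*623 + r(-21) = 1521*623 + (½)*(19 - 21)/(-21) = 947583 + (½)*(-1/21)*(-2) = 947583 + 1/21 = 19899244/21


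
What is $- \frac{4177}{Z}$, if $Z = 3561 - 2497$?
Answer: $- \frac{4177}{1064} \approx -3.9258$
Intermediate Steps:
$Z = 1064$ ($Z = 3561 - 2497 = 1064$)
$- \frac{4177}{Z} = - \frac{4177}{1064}$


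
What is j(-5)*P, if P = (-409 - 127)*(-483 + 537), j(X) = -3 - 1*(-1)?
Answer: 57888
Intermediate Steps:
j(X) = -2 (j(X) = -3 + 1 = -2)
P = -28944 (P = -536*54 = -28944)
j(-5)*P = -2*(-28944) = 57888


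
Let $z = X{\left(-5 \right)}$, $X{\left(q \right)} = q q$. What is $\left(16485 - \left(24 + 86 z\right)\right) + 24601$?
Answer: $38912$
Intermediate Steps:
$X{\left(q \right)} = q^{2}$
$z = 25$ ($z = \left(-5\right)^{2} = 25$)
$\left(16485 - \left(24 + 86 z\right)\right) + 24601 = \left(16485 - 2174\right) + 24601 = 14311 + 24601 = 38912$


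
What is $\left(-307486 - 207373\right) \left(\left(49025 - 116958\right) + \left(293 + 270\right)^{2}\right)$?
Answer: $-128218425924$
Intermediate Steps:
$\left(-307486 - 207373\right) \left(\left(49025 - 116958\right) + \left(293 + 270\right)^{2}\right) = - 514859 \left(-67933 + 563^{2}\right) = - 514859 \left(-67933 + 316969\right) = \left(-514859\right) 249036 = -128218425924$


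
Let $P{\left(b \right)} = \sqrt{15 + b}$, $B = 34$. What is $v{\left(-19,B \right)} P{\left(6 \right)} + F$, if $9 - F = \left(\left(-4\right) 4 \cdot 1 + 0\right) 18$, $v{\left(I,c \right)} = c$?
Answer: $297 + 34 \sqrt{21} \approx 452.81$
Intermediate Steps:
$F = 297$ ($F = 9 - \left(\left(-4\right) 4 \cdot 1 + 0\right) 18 = 9 - \left(\left(-16\right) 1 + 0\right) 18 = 9 - \left(-16 + 0\right) 18 = 9 - \left(-16\right) 18 = 9 - -288 = 9 + 288 = 297$)
$v{\left(-19,B \right)} P{\left(6 \right)} + F = 34 \sqrt{15 + 6} + 297 = 34 \sqrt{21} + 297 = 297 + 34 \sqrt{21}$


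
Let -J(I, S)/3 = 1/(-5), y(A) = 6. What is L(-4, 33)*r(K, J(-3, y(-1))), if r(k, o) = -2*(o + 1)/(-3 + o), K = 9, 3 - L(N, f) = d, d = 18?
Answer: -20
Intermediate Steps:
L(N, f) = -15 (L(N, f) = 3 - 1*18 = 3 - 18 = -15)
J(I, S) = 3/5 (J(I, S) = -3/(-5) = -3*(-1/5) = 3/5)
r(k, o) = -2*(1 + o)/(-3 + o)
L(-4, 33)*r(K, J(-3, y(-1))) = -30*(-1 - 1*3/5)/(-3 + 3/5) = -30*(-1 - 3/5)/(-12/5) = -30*(-5)*(-8)/(12*5) = -15*4/3 = -20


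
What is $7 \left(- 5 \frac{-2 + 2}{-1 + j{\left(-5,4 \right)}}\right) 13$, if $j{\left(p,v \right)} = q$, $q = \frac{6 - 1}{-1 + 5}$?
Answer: $0$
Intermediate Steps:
$q = \frac{5}{4} \approx 1.25$
$j{\left(p,v \right)} = \frac{5}{4}$
$7 \left(- 5 \frac{-2 + 2}{-1 + j{\left(-5,4 \right)}}\right) 13 = 7 \left(- 5 \frac{-2 + 2}{-1 + \frac{5}{4}}\right) 13 = 7 \left(- 5 \cdot 0 \frac{1}{\frac{1}{4}}\right) 13 = 7 \left(- 5 \cdot 0 \cdot 4\right) 13 = 7 \left(\left(-5\right) 0\right) 13 = 7 \cdot 0 \cdot 13 = 0 \cdot 13 = 0$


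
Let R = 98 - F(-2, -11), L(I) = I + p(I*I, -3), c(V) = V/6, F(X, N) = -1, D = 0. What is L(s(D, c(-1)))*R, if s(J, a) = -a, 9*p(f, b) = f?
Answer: 605/36 ≈ 16.806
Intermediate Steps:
p(f, b) = f/9
c(V) = V/6 (c(V) = V*(1/6) = V/6)
L(I) = I + I**2/9 (L(I) = I + (I*I)/9 = I + I**2/9)
R = 99 (R = 98 - 1*(-1) = 98 + 1 = 99)
L(s(D, c(-1)))*R = ((-(-1)/6)*(9 - (-1)/6)/9)*99 = ((-1*(-1/6))*(9 - 1*(-1/6))/9)*99 = ((1/9)*(1/6)*(9 + 1/6))*99 = ((1/9)*(1/6)*(55/6))*99 = (55/324)*99 = 605/36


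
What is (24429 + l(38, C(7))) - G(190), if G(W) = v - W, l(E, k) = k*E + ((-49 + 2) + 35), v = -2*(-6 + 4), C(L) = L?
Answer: 24869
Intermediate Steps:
v = 4 (v = -2*(-2) = 4)
l(E, k) = -12 + E*k (l(E, k) = E*k + (-47 + 35) = E*k - 12 = -12 + E*k)
G(W) = 4 - W
(24429 + l(38, C(7))) - G(190) = (24429 + (-12 + 38*7)) - (4 - 1*190) = (24429 + (-12 + 266)) - (4 - 190) = (24429 + 254) - 1*(-186) = 24683 + 186 = 24869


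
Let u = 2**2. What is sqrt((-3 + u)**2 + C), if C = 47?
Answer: 4*sqrt(3) ≈ 6.9282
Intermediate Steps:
u = 4
sqrt((-3 + u)**2 + C) = sqrt((-3 + 4)**2 + 47) = sqrt(1**2 + 47) = sqrt(1 + 47) = sqrt(48) = 4*sqrt(3)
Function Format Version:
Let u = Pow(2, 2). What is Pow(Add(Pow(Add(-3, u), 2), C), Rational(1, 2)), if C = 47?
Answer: Mul(4, Pow(3, Rational(1, 2))) ≈ 6.9282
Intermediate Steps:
u = 4
Pow(Add(Pow(Add(-3, u), 2), C), Rational(1, 2)) = Pow(Add(Pow(Add(-3, 4), 2), 47), Rational(1, 2)) = Pow(Add(Pow(1, 2), 47), Rational(1, 2)) = Pow(Add(1, 47), Rational(1, 2)) = Pow(48, Rational(1, 2)) = Mul(4, Pow(3, Rational(1, 2)))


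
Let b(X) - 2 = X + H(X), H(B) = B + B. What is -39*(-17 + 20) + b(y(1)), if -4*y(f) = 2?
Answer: -233/2 ≈ -116.50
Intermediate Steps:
H(B) = 2*B
y(f) = -1/2 (y(f) = -1/4*2 = -1/2)
b(X) = 2 + 3*X (b(X) = 2 + (X + 2*X) = 2 + 3*X)
-39*(-17 + 20) + b(y(1)) = -39*(-17 + 20) + (2 + 3*(-1/2)) = -39*3 + (2 - 3/2) = -117 + 1/2 = -233/2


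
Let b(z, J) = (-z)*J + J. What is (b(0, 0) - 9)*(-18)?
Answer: 162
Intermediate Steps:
b(z, J) = J - J*z (b(z, J) = -J*z + J = J - J*z)
(b(0, 0) - 9)*(-18) = (0*(1 - 1*0) - 9)*(-18) = (0*(1 + 0) - 9)*(-18) = (0*1 - 9)*(-18) = (0 - 9)*(-18) = -9*(-18) = 162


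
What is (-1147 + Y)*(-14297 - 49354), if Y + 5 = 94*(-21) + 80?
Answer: 193880946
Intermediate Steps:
Y = -1899 (Y = -5 + (94*(-21) + 80) = -5 + (-1974 + 80) = -5 - 1894 = -1899)
(-1147 + Y)*(-14297 - 49354) = (-1147 - 1899)*(-14297 - 49354) = -3046*(-63651) = 193880946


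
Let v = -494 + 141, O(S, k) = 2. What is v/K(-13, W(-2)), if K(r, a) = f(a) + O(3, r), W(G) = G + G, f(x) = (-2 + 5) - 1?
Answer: -353/4 ≈ -88.250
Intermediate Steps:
f(x) = 2 (f(x) = 3 - 1 = 2)
v = -353
W(G) = 2*G
K(r, a) = 4 (K(r, a) = 2 + 2 = 4)
v/K(-13, W(-2)) = -353/4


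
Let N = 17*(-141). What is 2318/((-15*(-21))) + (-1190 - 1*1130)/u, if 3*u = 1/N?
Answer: 5255185118/315 ≈ 1.6683e+7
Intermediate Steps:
N = -2397
u = -1/7191 (u = (⅓)/(-2397) = (⅓)*(-1/2397) = -1/7191 ≈ -0.00013906)
2318/((-15*(-21))) + (-1190 - 1*1130)/u = 2318/((-15*(-21))) + (-1190 - 1*1130)/(-1/7191) = 2318/315 + (-1190 - 1130)*(-7191) = 2318*(1/315) - 2320*(-7191) = 2318/315 + 16683120 = 5255185118/315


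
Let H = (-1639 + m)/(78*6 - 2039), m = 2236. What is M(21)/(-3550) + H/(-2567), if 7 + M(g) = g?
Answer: -27169624/7158143675 ≈ -0.0037956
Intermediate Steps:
M(g) = -7 + g
H = -597/1571 (H = (-1639 + 2236)/(78*6 - 2039) = 597/(468 - 2039) = 597/(-1571) = 597*(-1/1571) = -597/1571 ≈ -0.38001)
M(21)/(-3550) + H/(-2567) = (-7 + 21)/(-3550) - 597/1571/(-2567) = 14*(-1/3550) - 597/1571*(-1/2567) = -7/1775 + 597/4032757 = -27169624/7158143675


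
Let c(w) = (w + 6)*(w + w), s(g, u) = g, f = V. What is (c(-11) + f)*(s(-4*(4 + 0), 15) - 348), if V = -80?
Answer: -10920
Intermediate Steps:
f = -80
c(w) = 2*w*(6 + w) (c(w) = (6 + w)*(2*w) = 2*w*(6 + w))
(c(-11) + f)*(s(-4*(4 + 0), 15) - 348) = (2*(-11)*(6 - 11) - 80)*(-4*(4 + 0) - 348) = (2*(-11)*(-5) - 80)*(-4*4 - 348) = (110 - 80)*(-16 - 348) = 30*(-364) = -10920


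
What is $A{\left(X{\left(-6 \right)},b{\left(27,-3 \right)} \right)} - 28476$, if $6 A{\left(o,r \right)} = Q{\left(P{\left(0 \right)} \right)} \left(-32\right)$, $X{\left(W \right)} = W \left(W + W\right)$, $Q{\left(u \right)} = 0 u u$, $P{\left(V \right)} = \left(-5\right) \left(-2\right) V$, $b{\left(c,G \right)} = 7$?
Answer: $-28476$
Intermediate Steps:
$P{\left(V \right)} = 10 V$
$Q{\left(u \right)} = 0$ ($Q{\left(u \right)} = 0 u = 0$)
$X{\left(W \right)} = 2 W^{2}$ ($X{\left(W \right)} = W 2 W = 2 W^{2}$)
$A{\left(o,r \right)} = 0$ ($A{\left(o,r \right)} = \frac{0 \left(-32\right)}{6} = \frac{1}{6} \cdot 0 = 0$)
$A{\left(X{\left(-6 \right)},b{\left(27,-3 \right)} \right)} - 28476 = 0 - 28476 = -28476$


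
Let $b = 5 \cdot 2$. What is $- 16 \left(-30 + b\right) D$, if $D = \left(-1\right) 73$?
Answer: $-23360$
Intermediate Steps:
$b = 10$
$D = -73$
$- 16 \left(-30 + b\right) D = - 16 \left(-30 + 10\right) \left(-73\right) = \left(-16\right) \left(-20\right) \left(-73\right) = 320 \left(-73\right) = -23360$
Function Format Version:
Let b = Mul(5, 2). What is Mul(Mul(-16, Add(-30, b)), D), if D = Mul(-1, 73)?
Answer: -23360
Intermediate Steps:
b = 10
D = -73
Mul(Mul(-16, Add(-30, b)), D) = Mul(Mul(-16, Add(-30, 10)), -73) = Mul(Mul(-16, -20), -73) = Mul(320, -73) = -23360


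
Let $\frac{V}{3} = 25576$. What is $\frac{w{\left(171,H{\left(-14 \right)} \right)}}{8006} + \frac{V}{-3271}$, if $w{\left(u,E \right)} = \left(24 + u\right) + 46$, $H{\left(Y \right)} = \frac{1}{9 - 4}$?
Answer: $- \frac{613496057}{26187626} \approx -23.427$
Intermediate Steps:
$V = 76728$ ($V = 3 \cdot 25576 = 76728$)
$H{\left(Y \right)} = \frac{1}{5}$
$w{\left(u,E \right)} = 70 + u$
$\frac{w{\left(171,H{\left(-14 \right)} \right)}}{8006} + \frac{V}{-3271} = \frac{70 + 171}{8006} + \frac{76728}{-3271} = 241 \cdot \frac{1}{8006} + 76728 \left(- \frac{1}{3271}\right) = \frac{241}{8006} - \frac{76728}{3271} = - \frac{613496057}{26187626}$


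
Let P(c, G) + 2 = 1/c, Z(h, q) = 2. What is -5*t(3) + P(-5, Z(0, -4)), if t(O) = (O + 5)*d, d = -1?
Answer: 189/5 ≈ 37.800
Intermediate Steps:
t(O) = -5 - O (t(O) = (O + 5)*(-1) = (5 + O)*(-1) = -5 - O)
P(c, G) = -2 + 1/c
-5*t(3) + P(-5, Z(0, -4)) = -5*(-5 - 1*3) + (-2 + 1/(-5)) = -5*(-5 - 3) + (-2 - ⅕) = -5*(-8) - 11/5 = 40 - 11/5 = 189/5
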